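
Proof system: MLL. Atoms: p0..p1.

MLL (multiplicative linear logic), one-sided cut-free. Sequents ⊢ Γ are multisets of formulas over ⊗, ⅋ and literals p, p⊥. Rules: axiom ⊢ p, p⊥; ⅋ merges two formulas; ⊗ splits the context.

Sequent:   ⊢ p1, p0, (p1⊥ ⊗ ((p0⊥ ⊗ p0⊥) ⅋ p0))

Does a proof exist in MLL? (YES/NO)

Derivation (root first):
[⊗]  ⊢ p1, p0, (p1⊥ ⊗ ((p0⊥ ⊗ p0⊥) ⅋ p0))
  [Ax]  ⊢ p1, p1⊥
  [⅋]  ⊢ p0, ((p0⊥ ⊗ p0⊥) ⅋ p0)
    [⊗]  ⊢ p0, p0, (p0⊥ ⊗ p0⊥)
      [Ax]  ⊢ p0, p0⊥
      [Ax]  ⊢ p0, p0⊥

Result: YES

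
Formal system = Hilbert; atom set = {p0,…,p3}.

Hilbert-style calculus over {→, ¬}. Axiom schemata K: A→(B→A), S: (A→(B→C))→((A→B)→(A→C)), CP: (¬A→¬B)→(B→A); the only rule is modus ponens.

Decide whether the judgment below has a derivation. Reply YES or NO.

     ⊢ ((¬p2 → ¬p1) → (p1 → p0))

Truth-table refutation:
  v=0000: Γ:[] Δ:[((¬p2 → ¬p1) → (p1 → p0))=T] refutes=False
  v=0001: Γ:[] Δ:[((¬p2 → ¬p1) → (p1 → p0))=T] refutes=False
  v=0010: Γ:[] Δ:[((¬p2 → ¬p1) → (p1 → p0))=T] refutes=False
  v=0011: Γ:[] Δ:[((¬p2 → ¬p1) → (p1 → p0))=T] refutes=False
  v=0100: Γ:[] Δ:[((¬p2 → ¬p1) → (p1 → p0))=T] refutes=False
  v=0101: Γ:[] Δ:[((¬p2 → ¬p1) → (p1 → p0))=T] refutes=False
  v=0110: Γ:[] Δ:[((¬p2 → ¬p1) → (p1 → p0))=F] refutes=True  ← countermodel

Result: NO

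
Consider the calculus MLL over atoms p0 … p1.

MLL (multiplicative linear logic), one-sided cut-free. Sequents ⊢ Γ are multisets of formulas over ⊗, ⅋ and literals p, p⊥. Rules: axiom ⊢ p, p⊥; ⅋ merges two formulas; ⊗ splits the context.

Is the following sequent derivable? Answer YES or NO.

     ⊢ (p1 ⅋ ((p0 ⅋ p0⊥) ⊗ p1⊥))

Derivation trace:
[⅋]  ⊢ (p1 ⅋ ((p0 ⅋ p0⊥) ⊗ p1⊥))
  [⊗]  ⊢ p1, ((p0 ⅋ p0⊥) ⊗ p1⊥)
    [⅋]  ⊢ (p0 ⅋ p0⊥)
      [Ax]  ⊢ p0, p0⊥
    [Ax]  ⊢ p1, p1⊥

Result: YES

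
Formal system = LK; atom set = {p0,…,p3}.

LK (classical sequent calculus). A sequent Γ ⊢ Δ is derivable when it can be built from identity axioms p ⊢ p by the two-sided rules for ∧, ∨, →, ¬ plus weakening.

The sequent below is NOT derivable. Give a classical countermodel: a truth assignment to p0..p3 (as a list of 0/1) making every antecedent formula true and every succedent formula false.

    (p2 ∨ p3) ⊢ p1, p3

Search for a countermodel by truth-table:
  v=0000: Γ:[(p2 ∨ p3)=F] Δ:[p1=F, p3=F] refutes=False
  v=0001: Γ:[(p2 ∨ p3)=T] Δ:[p1=F, p3=T] refutes=False
  v=0010: Γ:[(p2 ∨ p3)=T] Δ:[p1=F, p3=F] refutes=True  ← countermodel

Result: [0, 0, 1, 0]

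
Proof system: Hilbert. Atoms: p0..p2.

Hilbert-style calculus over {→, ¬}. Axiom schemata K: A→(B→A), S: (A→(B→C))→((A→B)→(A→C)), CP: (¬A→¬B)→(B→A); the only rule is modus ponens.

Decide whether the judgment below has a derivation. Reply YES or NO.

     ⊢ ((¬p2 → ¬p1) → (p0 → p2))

Enumerate valuations to refute Γ ⊢ Δ:
  v=000: Γ:[] Δ:[((¬p2 → ¬p1) → (p0 → p2))=T] refutes=False
  v=001: Γ:[] Δ:[((¬p2 → ¬p1) → (p0 → p2))=T] refutes=False
  v=010: Γ:[] Δ:[((¬p2 → ¬p1) → (p0 → p2))=T] refutes=False
  v=011: Γ:[] Δ:[((¬p2 → ¬p1) → (p0 → p2))=T] refutes=False
  v=100: Γ:[] Δ:[((¬p2 → ¬p1) → (p0 → p2))=F] refutes=True  ← countermodel

Result: NO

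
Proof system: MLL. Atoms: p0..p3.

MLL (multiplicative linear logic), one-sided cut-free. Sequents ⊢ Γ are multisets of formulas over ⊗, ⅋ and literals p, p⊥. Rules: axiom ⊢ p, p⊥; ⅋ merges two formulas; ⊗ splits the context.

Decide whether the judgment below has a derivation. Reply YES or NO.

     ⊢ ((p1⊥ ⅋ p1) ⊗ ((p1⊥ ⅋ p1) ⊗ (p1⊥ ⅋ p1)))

Derivation trace:
[⊗]  ⊢ ((p1⊥ ⅋ p1) ⊗ ((p1⊥ ⅋ p1) ⊗ (p1⊥ ⅋ p1)))
  [⅋]  ⊢ (p1⊥ ⅋ p1)
    [Ax]  ⊢ p1, p1⊥
  [⊗]  ⊢ ((p1⊥ ⅋ p1) ⊗ (p1⊥ ⅋ p1))
    [⅋]  ⊢ (p1⊥ ⅋ p1)
      [Ax]  ⊢ p1, p1⊥
    [⅋]  ⊢ (p1⊥ ⅋ p1)
      [Ax]  ⊢ p1, p1⊥

Result: YES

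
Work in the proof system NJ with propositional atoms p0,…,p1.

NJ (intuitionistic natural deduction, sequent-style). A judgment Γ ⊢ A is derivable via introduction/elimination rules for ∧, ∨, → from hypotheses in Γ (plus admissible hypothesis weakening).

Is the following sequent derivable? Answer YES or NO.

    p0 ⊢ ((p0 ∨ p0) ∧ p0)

Proof tree:
[∧I] p0 ⊢ ((p0 ∨ p0) ∧ p0)
  [∨I₂] p0 ⊢ (p0 ∨ p0)
    [Ax] p0 ⊢ p0
  [Ax] p0 ⊢ p0

Result: YES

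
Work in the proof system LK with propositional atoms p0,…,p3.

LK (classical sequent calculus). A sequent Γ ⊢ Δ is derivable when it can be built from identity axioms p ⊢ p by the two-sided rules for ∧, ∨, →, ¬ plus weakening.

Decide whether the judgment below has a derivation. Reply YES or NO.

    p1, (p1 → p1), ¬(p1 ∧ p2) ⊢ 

Search for a countermodel by truth-table:
  v=0000: Γ:[p1=F, (p1 → p1)=T, ¬(p1 ∧ p2)=T] Δ:[] refutes=False
  v=0001: Γ:[p1=F, (p1 → p1)=T, ¬(p1 ∧ p2)=T] Δ:[] refutes=False
  v=0010: Γ:[p1=F, (p1 → p1)=T, ¬(p1 ∧ p2)=T] Δ:[] refutes=False
  v=0011: Γ:[p1=F, (p1 → p1)=T, ¬(p1 ∧ p2)=T] Δ:[] refutes=False
  v=0100: Γ:[p1=T, (p1 → p1)=T, ¬(p1 ∧ p2)=T] Δ:[] refutes=True  ← countermodel

Result: NO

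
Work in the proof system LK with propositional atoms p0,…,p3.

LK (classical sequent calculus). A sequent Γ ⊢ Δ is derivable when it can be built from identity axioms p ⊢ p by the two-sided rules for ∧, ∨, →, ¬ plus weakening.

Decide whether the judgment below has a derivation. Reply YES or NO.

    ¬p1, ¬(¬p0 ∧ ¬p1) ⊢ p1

Enumerate valuations to refute Γ ⊢ Δ:
  v=0000: Γ:[¬p1=T, ¬(¬p0 ∧ ¬p1)=F] Δ:[p1=F] refutes=False
  v=0001: Γ:[¬p1=T, ¬(¬p0 ∧ ¬p1)=F] Δ:[p1=F] refutes=False
  v=0010: Γ:[¬p1=T, ¬(¬p0 ∧ ¬p1)=F] Δ:[p1=F] refutes=False
  v=0011: Γ:[¬p1=T, ¬(¬p0 ∧ ¬p1)=F] Δ:[p1=F] refutes=False
  v=0100: Γ:[¬p1=F, ¬(¬p0 ∧ ¬p1)=T] Δ:[p1=T] refutes=False
  v=0101: Γ:[¬p1=F, ¬(¬p0 ∧ ¬p1)=T] Δ:[p1=T] refutes=False
  v=0110: Γ:[¬p1=F, ¬(¬p0 ∧ ¬p1)=T] Δ:[p1=T] refutes=False
  v=0111: Γ:[¬p1=F, ¬(¬p0 ∧ ¬p1)=T] Δ:[p1=T] refutes=False
  v=1000: Γ:[¬p1=T, ¬(¬p0 ∧ ¬p1)=T] Δ:[p1=F] refutes=True  ← countermodel

Result: NO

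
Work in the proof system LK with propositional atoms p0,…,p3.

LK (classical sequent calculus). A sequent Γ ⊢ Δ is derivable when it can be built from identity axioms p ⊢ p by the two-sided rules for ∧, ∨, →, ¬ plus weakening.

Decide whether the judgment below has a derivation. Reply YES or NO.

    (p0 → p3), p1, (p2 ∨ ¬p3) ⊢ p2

Enumerate valuations to refute Γ ⊢ Δ:
  v=0000: Γ:[(p0 → p3)=T, p1=F, (p2 ∨ ¬p3)=T] Δ:[p2=F] refutes=False
  v=0001: Γ:[(p0 → p3)=T, p1=F, (p2 ∨ ¬p3)=F] Δ:[p2=F] refutes=False
  v=0010: Γ:[(p0 → p3)=T, p1=F, (p2 ∨ ¬p3)=T] Δ:[p2=T] refutes=False
  v=0011: Γ:[(p0 → p3)=T, p1=F, (p2 ∨ ¬p3)=T] Δ:[p2=T] refutes=False
  v=0100: Γ:[(p0 → p3)=T, p1=T, (p2 ∨ ¬p3)=T] Δ:[p2=F] refutes=True  ← countermodel

Result: NO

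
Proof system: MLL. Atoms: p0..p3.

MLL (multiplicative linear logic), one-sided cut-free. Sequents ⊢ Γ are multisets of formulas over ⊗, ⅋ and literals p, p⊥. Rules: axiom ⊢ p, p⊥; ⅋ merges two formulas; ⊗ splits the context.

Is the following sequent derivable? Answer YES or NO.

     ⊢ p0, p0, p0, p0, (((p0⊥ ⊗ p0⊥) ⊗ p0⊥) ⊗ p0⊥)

Derivation (root first):
[⊗]  ⊢ p0, p0, p0, p0, (((p0⊥ ⊗ p0⊥) ⊗ p0⊥) ⊗ p0⊥)
  [⊗]  ⊢ p0, p0, p0, ((p0⊥ ⊗ p0⊥) ⊗ p0⊥)
    [⊗]  ⊢ p0, p0, (p0⊥ ⊗ p0⊥)
      [Ax]  ⊢ p0, p0⊥
      [Ax]  ⊢ p0, p0⊥
    [Ax]  ⊢ p0, p0⊥
  [Ax]  ⊢ p0, p0⊥

Result: YES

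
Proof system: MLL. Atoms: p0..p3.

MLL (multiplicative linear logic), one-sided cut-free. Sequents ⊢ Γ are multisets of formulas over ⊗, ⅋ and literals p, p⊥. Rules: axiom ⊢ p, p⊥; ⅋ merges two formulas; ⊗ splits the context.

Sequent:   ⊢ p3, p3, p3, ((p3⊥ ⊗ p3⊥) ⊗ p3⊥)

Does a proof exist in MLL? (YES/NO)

Derivation (root first):
[⊗]  ⊢ p3, p3, p3, ((p3⊥ ⊗ p3⊥) ⊗ p3⊥)
  [⊗]  ⊢ p3, p3, (p3⊥ ⊗ p3⊥)
    [Ax]  ⊢ p3, p3⊥
    [Ax]  ⊢ p3, p3⊥
  [Ax]  ⊢ p3, p3⊥

Result: YES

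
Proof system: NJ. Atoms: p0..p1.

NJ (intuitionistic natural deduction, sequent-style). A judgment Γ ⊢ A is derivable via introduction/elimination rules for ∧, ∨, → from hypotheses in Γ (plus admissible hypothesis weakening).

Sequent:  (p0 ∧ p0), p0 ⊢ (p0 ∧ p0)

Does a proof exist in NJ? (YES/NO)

Derivation (root first):
[∧I] (p0 ∧ p0), p0 ⊢ (p0 ∧ p0)
  [Wk] p0, (p0 ∧ p0) ⊢ p0
    [Ax] p0 ⊢ p0
  [Wk] p0, (p0 ∧ p0) ⊢ p0
    [Ax] p0 ⊢ p0

Result: YES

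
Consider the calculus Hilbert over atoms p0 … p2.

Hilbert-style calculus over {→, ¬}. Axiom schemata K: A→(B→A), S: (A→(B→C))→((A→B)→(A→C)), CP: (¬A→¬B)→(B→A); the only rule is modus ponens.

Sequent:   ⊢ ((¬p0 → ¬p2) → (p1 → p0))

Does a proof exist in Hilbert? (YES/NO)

Enumerate valuations to refute Γ ⊢ Δ:
  v=000: Γ:[] Δ:[((¬p0 → ¬p2) → (p1 → p0))=T] refutes=False
  v=001: Γ:[] Δ:[((¬p0 → ¬p2) → (p1 → p0))=T] refutes=False
  v=010: Γ:[] Δ:[((¬p0 → ¬p2) → (p1 → p0))=F] refutes=True  ← countermodel

Result: NO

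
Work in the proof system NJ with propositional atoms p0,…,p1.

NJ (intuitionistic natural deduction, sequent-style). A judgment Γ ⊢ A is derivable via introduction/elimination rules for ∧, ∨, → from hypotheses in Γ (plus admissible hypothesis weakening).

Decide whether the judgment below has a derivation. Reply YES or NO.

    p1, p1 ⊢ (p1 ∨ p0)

Proof tree:
[Wk] p1, p1 ⊢ (p1 ∨ p0)
  [∨I₁] p1 ⊢ (p1 ∨ p0)
    [Ax] p1 ⊢ p1

Result: YES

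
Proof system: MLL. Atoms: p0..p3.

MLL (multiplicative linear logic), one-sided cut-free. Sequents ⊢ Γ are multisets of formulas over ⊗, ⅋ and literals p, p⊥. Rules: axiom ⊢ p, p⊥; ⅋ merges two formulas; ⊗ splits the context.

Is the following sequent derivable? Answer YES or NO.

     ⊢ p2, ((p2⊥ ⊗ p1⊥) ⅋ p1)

Derivation trace:
[⅋]  ⊢ p2, ((p2⊥ ⊗ p1⊥) ⅋ p1)
  [⊗]  ⊢ p2, p1, (p2⊥ ⊗ p1⊥)
    [Ax]  ⊢ p2, p2⊥
    [Ax]  ⊢ p1, p1⊥

Result: YES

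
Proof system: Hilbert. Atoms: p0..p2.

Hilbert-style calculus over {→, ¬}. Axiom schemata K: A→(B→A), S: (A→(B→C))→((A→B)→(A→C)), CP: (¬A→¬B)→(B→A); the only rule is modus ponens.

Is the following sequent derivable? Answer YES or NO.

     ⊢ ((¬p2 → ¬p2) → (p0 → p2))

Truth-table refutation:
  v=000: Γ:[] Δ:[((¬p2 → ¬p2) → (p0 → p2))=T] refutes=False
  v=001: Γ:[] Δ:[((¬p2 → ¬p2) → (p0 → p2))=T] refutes=False
  v=010: Γ:[] Δ:[((¬p2 → ¬p2) → (p0 → p2))=T] refutes=False
  v=011: Γ:[] Δ:[((¬p2 → ¬p2) → (p0 → p2))=T] refutes=False
  v=100: Γ:[] Δ:[((¬p2 → ¬p2) → (p0 → p2))=F] refutes=True  ← countermodel

Result: NO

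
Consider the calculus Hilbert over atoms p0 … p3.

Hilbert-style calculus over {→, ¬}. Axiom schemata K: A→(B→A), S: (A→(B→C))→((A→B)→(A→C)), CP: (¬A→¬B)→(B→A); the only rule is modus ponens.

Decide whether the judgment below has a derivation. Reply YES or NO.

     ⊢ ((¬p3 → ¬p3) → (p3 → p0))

Search for a countermodel by truth-table:
  v=0000: Γ:[] Δ:[((¬p3 → ¬p3) → (p3 → p0))=T] refutes=False
  v=0001: Γ:[] Δ:[((¬p3 → ¬p3) → (p3 → p0))=F] refutes=True  ← countermodel

Result: NO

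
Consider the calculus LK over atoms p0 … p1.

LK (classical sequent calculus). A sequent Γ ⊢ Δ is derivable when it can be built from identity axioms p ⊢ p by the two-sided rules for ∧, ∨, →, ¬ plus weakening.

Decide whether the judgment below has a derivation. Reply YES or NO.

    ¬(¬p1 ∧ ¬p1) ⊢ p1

Derivation (root first):
[¬L] ¬(¬p1 ∧ ¬p1) ⊢ p1
  [∧R]  ⊢ p1, (¬p1 ∧ ¬p1)
    [¬R]  ⊢ p1, ¬p1
      [Ax] p1 ⊢ p1
    [¬R]  ⊢ p1, ¬p1
      [Ax] p1 ⊢ p1

Result: YES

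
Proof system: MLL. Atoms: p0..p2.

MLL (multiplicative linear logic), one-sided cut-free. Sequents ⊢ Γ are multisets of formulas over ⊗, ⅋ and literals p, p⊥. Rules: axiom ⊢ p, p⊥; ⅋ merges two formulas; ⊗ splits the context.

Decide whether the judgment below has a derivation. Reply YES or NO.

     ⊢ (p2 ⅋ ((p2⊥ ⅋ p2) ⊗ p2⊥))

Proof tree:
[⅋]  ⊢ (p2 ⅋ ((p2⊥ ⅋ p2) ⊗ p2⊥))
  [⊗]  ⊢ p2, ((p2⊥ ⅋ p2) ⊗ p2⊥)
    [⅋]  ⊢ (p2⊥ ⅋ p2)
      [Ax]  ⊢ p2, p2⊥
    [Ax]  ⊢ p2, p2⊥

Result: YES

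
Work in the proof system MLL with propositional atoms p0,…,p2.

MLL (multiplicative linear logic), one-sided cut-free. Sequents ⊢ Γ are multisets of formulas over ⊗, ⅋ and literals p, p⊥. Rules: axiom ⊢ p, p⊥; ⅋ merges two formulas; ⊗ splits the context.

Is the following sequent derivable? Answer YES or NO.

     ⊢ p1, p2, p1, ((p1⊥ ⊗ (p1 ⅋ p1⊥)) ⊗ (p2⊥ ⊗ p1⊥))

Proof tree:
[⊗]  ⊢ p1, p2, p1, ((p1⊥ ⊗ (p1 ⅋ p1⊥)) ⊗ (p2⊥ ⊗ p1⊥))
  [⊗]  ⊢ p1, (p1⊥ ⊗ (p1 ⅋ p1⊥))
    [Ax]  ⊢ p1, p1⊥
    [⅋]  ⊢ (p1 ⅋ p1⊥)
      [Ax]  ⊢ p1, p1⊥
  [⊗]  ⊢ p2, p1, (p2⊥ ⊗ p1⊥)
    [Ax]  ⊢ p2, p2⊥
    [Ax]  ⊢ p1, p1⊥

Result: YES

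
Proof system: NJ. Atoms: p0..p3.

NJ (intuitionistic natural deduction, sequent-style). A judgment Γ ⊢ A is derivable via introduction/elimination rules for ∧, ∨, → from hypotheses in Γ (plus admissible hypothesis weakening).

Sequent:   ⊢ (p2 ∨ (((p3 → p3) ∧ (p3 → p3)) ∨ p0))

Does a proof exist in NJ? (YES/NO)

Proof tree:
[∨I₂]  ⊢ (p2 ∨ (((p3 → p3) ∧ (p3 → p3)) ∨ p0))
  [∨I₁]  ⊢ (((p3 → p3) ∧ (p3 → p3)) ∨ p0)
    [∧I]  ⊢ ((p3 → p3) ∧ (p3 → p3))
      [→I]  ⊢ (p3 → p3)
        [Ax] p3 ⊢ p3
      [→I]  ⊢ (p3 → p3)
        [Ax] p3 ⊢ p3

Result: YES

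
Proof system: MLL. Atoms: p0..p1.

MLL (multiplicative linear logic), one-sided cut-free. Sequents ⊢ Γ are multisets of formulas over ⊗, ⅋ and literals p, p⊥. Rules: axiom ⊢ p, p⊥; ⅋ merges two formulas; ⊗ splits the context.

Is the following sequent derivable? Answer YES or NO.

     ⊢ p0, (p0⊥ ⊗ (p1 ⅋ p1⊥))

Derivation trace:
[⊗]  ⊢ p0, (p0⊥ ⊗ (p1 ⅋ p1⊥))
  [Ax]  ⊢ p0, p0⊥
  [⅋]  ⊢ (p1 ⅋ p1⊥)
    [Ax]  ⊢ p1, p1⊥

Result: YES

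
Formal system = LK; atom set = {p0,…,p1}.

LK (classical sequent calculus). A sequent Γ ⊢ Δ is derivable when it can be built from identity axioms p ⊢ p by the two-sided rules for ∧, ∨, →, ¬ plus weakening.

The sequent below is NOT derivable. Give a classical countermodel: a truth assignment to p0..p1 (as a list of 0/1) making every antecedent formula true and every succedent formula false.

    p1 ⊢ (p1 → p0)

Enumerate valuations to refute Γ ⊢ Δ:
  v=00: Γ:[p1=F] Δ:[(p1 → p0)=T] refutes=False
  v=01: Γ:[p1=T] Δ:[(p1 → p0)=F] refutes=True  ← countermodel

Result: [0, 1]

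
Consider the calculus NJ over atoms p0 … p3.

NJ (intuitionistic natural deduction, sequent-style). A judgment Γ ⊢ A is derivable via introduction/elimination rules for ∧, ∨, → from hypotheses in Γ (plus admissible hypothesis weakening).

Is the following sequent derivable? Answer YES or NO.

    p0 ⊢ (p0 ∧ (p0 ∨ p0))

Proof tree:
[∧I] p0 ⊢ (p0 ∧ (p0 ∨ p0))
  [Ax] p0 ⊢ p0
  [∨I₂] p0 ⊢ (p0 ∨ p0)
    [Ax] p0 ⊢ p0

Result: YES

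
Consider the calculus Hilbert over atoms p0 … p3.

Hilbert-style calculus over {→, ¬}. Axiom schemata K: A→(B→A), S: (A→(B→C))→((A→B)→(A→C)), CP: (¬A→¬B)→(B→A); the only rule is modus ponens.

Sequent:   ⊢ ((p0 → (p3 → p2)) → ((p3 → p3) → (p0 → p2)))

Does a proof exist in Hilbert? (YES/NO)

Truth-table refutation:
  v=0000: Γ:[] Δ:[((p0 → (p3 → p2)) → ((p3 → p3) → (p0 → p2)))=T] refutes=False
  v=0001: Γ:[] Δ:[((p0 → (p3 → p2)) → ((p3 → p3) → (p0 → p2)))=T] refutes=False
  v=0010: Γ:[] Δ:[((p0 → (p3 → p2)) → ((p3 → p3) → (p0 → p2)))=T] refutes=False
  v=0011: Γ:[] Δ:[((p0 → (p3 → p2)) → ((p3 → p3) → (p0 → p2)))=T] refutes=False
  v=0100: Γ:[] Δ:[((p0 → (p3 → p2)) → ((p3 → p3) → (p0 → p2)))=T] refutes=False
  v=0101: Γ:[] Δ:[((p0 → (p3 → p2)) → ((p3 → p3) → (p0 → p2)))=T] refutes=False
  v=0110: Γ:[] Δ:[((p0 → (p3 → p2)) → ((p3 → p3) → (p0 → p2)))=T] refutes=False
  v=0111: Γ:[] Δ:[((p0 → (p3 → p2)) → ((p3 → p3) → (p0 → p2)))=T] refutes=False
  v=1000: Γ:[] Δ:[((p0 → (p3 → p2)) → ((p3 → p3) → (p0 → p2)))=F] refutes=True  ← countermodel

Result: NO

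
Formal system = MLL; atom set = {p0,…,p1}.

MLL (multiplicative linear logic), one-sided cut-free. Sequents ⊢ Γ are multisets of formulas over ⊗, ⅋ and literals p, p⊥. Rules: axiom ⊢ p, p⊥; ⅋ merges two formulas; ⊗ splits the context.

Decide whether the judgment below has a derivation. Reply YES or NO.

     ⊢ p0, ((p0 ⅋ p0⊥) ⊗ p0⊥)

Derivation trace:
[⊗]  ⊢ p0, ((p0 ⅋ p0⊥) ⊗ p0⊥)
  [⅋]  ⊢ (p0 ⅋ p0⊥)
    [Ax]  ⊢ p0, p0⊥
  [Ax]  ⊢ p0, p0⊥

Result: YES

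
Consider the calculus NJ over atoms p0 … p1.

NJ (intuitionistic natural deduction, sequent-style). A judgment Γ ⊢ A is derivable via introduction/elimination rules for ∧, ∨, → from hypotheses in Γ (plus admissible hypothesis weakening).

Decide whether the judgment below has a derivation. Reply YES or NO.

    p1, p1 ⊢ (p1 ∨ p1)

Derivation trace:
[∨I₂] p1, p1 ⊢ (p1 ∨ p1)
  [Wk] p1, p1 ⊢ p1
    [Ax] p1 ⊢ p1

Result: YES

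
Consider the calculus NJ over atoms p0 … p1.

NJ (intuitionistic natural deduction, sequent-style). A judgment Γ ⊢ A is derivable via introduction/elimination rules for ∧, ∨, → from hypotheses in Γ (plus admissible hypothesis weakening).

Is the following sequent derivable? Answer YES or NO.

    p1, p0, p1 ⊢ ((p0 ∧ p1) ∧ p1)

Proof tree:
[Wk] p1, p0, p1 ⊢ ((p0 ∧ p1) ∧ p1)
  [∧I] p1, p0 ⊢ ((p0 ∧ p1) ∧ p1)
    [∧I] p1, p0 ⊢ (p0 ∧ p1)
      [Ax] p0 ⊢ p0
      [Ax] p1 ⊢ p1
    [Ax] p1 ⊢ p1

Result: YES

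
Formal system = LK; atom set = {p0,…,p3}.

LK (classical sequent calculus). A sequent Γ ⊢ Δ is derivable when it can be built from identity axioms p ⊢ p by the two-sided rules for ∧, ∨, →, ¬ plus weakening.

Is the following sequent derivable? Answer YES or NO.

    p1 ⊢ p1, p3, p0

Derivation (root first):
[WR] p1 ⊢ p1, p3, p0
  [WR] p1 ⊢ p1, p3
    [Ax] p1 ⊢ p1

Result: YES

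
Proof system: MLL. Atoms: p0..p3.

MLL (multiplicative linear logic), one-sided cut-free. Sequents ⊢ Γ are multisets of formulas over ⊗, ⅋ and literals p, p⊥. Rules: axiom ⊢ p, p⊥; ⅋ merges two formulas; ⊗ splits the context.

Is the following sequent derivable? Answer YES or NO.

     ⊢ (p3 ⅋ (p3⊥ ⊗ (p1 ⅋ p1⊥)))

Proof tree:
[⅋]  ⊢ (p3 ⅋ (p3⊥ ⊗ (p1 ⅋ p1⊥)))
  [⊗]  ⊢ p3, (p3⊥ ⊗ (p1 ⅋ p1⊥))
    [Ax]  ⊢ p3, p3⊥
    [⅋]  ⊢ (p1 ⅋ p1⊥)
      [Ax]  ⊢ p1, p1⊥

Result: YES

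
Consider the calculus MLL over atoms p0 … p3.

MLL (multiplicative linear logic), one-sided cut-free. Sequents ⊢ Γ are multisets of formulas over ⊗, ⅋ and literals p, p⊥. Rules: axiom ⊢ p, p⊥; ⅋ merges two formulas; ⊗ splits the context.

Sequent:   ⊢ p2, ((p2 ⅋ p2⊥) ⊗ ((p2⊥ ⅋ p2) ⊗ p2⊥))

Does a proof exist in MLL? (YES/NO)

Proof tree:
[⊗]  ⊢ p2, ((p2 ⅋ p2⊥) ⊗ ((p2⊥ ⅋ p2) ⊗ p2⊥))
  [⅋]  ⊢ (p2 ⅋ p2⊥)
    [Ax]  ⊢ p2, p2⊥
  [⊗]  ⊢ p2, ((p2⊥ ⅋ p2) ⊗ p2⊥)
    [⅋]  ⊢ (p2⊥ ⅋ p2)
      [Ax]  ⊢ p2, p2⊥
    [Ax]  ⊢ p2, p2⊥

Result: YES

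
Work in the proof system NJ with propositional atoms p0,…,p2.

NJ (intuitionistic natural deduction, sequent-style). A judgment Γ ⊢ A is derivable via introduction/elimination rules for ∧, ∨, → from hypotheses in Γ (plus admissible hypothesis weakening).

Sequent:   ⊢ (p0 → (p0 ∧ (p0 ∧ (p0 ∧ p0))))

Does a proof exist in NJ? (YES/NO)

Derivation (root first):
[→I]  ⊢ (p0 → (p0 ∧ (p0 ∧ (p0 ∧ p0))))
  [∧I] p0 ⊢ (p0 ∧ (p0 ∧ (p0 ∧ p0)))
    [Ax] p0 ⊢ p0
    [∧I] p0 ⊢ (p0 ∧ (p0 ∧ p0))
      [Ax] p0 ⊢ p0
      [∧I] p0 ⊢ (p0 ∧ p0)
        [Ax] p0 ⊢ p0
        [Ax] p0 ⊢ p0

Result: YES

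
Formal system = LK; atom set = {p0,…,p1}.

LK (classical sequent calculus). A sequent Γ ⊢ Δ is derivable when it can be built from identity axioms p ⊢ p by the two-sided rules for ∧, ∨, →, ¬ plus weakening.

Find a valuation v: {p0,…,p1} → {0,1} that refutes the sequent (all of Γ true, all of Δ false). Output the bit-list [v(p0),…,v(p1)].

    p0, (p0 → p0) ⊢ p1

Truth-table refutation:
  v=00: Γ:[p0=F, (p0 → p0)=T] Δ:[p1=F] refutes=False
  v=01: Γ:[p0=F, (p0 → p0)=T] Δ:[p1=T] refutes=False
  v=10: Γ:[p0=T, (p0 → p0)=T] Δ:[p1=F] refutes=True  ← countermodel

Result: [1, 0]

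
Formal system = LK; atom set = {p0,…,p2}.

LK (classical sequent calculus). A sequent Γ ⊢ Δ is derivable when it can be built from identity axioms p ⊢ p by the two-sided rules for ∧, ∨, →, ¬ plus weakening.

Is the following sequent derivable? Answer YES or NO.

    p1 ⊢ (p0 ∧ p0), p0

Truth-table refutation:
  v=000: Γ:[p1=F] Δ:[(p0 ∧ p0)=F, p0=F] refutes=False
  v=001: Γ:[p1=F] Δ:[(p0 ∧ p0)=F, p0=F] refutes=False
  v=010: Γ:[p1=T] Δ:[(p0 ∧ p0)=F, p0=F] refutes=True  ← countermodel

Result: NO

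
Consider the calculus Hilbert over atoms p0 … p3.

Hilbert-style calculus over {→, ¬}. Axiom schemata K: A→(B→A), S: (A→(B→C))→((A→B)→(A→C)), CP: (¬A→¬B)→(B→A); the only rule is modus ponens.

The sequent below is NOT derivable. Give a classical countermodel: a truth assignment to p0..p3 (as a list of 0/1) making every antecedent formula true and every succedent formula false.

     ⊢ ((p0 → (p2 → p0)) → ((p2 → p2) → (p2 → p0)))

Search for a countermodel by truth-table:
  v=0000: Γ:[] Δ:[((p0 → (p2 → p0)) → ((p2 → p2) → (p2 → p0)))=T] refutes=False
  v=0001: Γ:[] Δ:[((p0 → (p2 → p0)) → ((p2 → p2) → (p2 → p0)))=T] refutes=False
  v=0010: Γ:[] Δ:[((p0 → (p2 → p0)) → ((p2 → p2) → (p2 → p0)))=F] refutes=True  ← countermodel

Result: [0, 0, 1, 0]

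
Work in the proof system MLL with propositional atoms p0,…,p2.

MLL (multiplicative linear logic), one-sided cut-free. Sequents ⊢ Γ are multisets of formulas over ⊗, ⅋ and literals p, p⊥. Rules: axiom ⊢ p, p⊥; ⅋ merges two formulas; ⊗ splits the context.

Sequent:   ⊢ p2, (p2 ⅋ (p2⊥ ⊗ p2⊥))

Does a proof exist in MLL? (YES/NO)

Derivation (root first):
[⅋]  ⊢ p2, (p2 ⅋ (p2⊥ ⊗ p2⊥))
  [⊗]  ⊢ p2, p2, (p2⊥ ⊗ p2⊥)
    [Ax]  ⊢ p2, p2⊥
    [Ax]  ⊢ p2, p2⊥

Result: YES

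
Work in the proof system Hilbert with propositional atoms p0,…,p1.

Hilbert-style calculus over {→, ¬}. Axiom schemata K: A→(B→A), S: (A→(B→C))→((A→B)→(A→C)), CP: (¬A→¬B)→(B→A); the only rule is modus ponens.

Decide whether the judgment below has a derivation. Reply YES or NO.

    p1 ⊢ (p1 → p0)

Truth-table refutation:
  v=00: Γ:[p1=F] Δ:[(p1 → p0)=T] refutes=False
  v=01: Γ:[p1=T] Δ:[(p1 → p0)=F] refutes=True  ← countermodel

Result: NO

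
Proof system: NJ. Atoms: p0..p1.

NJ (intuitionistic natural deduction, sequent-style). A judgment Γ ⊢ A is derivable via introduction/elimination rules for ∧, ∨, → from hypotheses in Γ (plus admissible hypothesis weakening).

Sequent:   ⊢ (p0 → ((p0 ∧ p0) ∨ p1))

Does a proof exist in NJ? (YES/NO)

Derivation trace:
[→I]  ⊢ (p0 → ((p0 ∧ p0) ∨ p1))
  [∨I₁] p0 ⊢ ((p0 ∧ p0) ∨ p1)
    [∧I] p0 ⊢ (p0 ∧ p0)
      [Ax] p0 ⊢ p0
      [Ax] p0 ⊢ p0

Result: YES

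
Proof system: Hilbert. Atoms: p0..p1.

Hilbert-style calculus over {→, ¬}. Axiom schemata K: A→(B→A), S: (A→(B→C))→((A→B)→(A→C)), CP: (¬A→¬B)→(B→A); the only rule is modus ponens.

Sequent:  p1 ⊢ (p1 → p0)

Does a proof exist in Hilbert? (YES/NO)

Truth-table refutation:
  v=00: Γ:[p1=F] Δ:[(p1 → p0)=T] refutes=False
  v=01: Γ:[p1=T] Δ:[(p1 → p0)=F] refutes=True  ← countermodel

Result: NO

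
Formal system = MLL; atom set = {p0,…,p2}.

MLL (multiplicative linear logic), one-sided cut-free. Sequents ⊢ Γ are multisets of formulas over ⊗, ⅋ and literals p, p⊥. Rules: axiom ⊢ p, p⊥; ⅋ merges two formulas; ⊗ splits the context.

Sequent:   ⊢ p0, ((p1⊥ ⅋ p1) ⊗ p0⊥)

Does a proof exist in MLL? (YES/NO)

Proof tree:
[⊗]  ⊢ p0, ((p1⊥ ⅋ p1) ⊗ p0⊥)
  [⅋]  ⊢ (p1⊥ ⅋ p1)
    [Ax]  ⊢ p1, p1⊥
  [Ax]  ⊢ p0, p0⊥

Result: YES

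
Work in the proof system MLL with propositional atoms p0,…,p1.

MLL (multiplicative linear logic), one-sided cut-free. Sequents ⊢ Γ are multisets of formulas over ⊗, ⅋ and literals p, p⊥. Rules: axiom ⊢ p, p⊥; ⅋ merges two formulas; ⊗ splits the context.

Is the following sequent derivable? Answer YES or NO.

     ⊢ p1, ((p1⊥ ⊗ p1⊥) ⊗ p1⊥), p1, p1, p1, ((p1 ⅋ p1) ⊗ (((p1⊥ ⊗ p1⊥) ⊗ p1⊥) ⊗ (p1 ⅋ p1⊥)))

Derivation trace:
[⊗]  ⊢ p1, ((p1⊥ ⊗ p1⊥) ⊗ p1⊥), p1, p1, p1, ((p1 ⅋ p1) ⊗ (((p1⊥ ⊗ p1⊥) ⊗ p1⊥) ⊗ (p1 ⅋ p1⊥)))
  [⅋]  ⊢ p1, ((p1⊥ ⊗ p1⊥) ⊗ p1⊥), (p1 ⅋ p1)
    [⊗]  ⊢ p1, p1, p1, ((p1⊥ ⊗ p1⊥) ⊗ p1⊥)
      [⊗]  ⊢ p1, p1, (p1⊥ ⊗ p1⊥)
        [Ax]  ⊢ p1, p1⊥
        [Ax]  ⊢ p1, p1⊥
      [Ax]  ⊢ p1, p1⊥
  [⊗]  ⊢ p1, p1, p1, (((p1⊥ ⊗ p1⊥) ⊗ p1⊥) ⊗ (p1 ⅋ p1⊥))
    [⊗]  ⊢ p1, p1, p1, ((p1⊥ ⊗ p1⊥) ⊗ p1⊥)
      [⊗]  ⊢ p1, p1, (p1⊥ ⊗ p1⊥)
        [Ax]  ⊢ p1, p1⊥
        [Ax]  ⊢ p1, p1⊥
      [Ax]  ⊢ p1, p1⊥
    [⅋]  ⊢ (p1 ⅋ p1⊥)
      [Ax]  ⊢ p1, p1⊥

Result: YES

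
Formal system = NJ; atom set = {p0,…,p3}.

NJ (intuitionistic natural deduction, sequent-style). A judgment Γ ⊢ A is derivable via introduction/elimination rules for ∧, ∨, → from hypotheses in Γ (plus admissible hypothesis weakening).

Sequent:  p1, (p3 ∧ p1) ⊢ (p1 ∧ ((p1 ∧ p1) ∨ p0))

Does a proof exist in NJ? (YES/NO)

Derivation trace:
[∧I] p1, (p3 ∧ p1) ⊢ (p1 ∧ ((p1 ∧ p1) ∨ p0))
  [Ax] p1 ⊢ p1
  [Wk] p1, (p3 ∧ p1) ⊢ ((p1 ∧ p1) ∨ p0)
    [∨I₁] p1 ⊢ ((p1 ∧ p1) ∨ p0)
      [∧I] p1 ⊢ (p1 ∧ p1)
        [Ax] p1 ⊢ p1
        [Ax] p1 ⊢ p1

Result: YES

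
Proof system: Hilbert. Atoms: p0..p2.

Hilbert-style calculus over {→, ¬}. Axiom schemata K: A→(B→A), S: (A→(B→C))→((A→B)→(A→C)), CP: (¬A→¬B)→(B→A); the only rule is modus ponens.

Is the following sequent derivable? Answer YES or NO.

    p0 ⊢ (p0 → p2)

Search for a countermodel by truth-table:
  v=000: Γ:[p0=F] Δ:[(p0 → p2)=T] refutes=False
  v=001: Γ:[p0=F] Δ:[(p0 → p2)=T] refutes=False
  v=010: Γ:[p0=F] Δ:[(p0 → p2)=T] refutes=False
  v=011: Γ:[p0=F] Δ:[(p0 → p2)=T] refutes=False
  v=100: Γ:[p0=T] Δ:[(p0 → p2)=F] refutes=True  ← countermodel

Result: NO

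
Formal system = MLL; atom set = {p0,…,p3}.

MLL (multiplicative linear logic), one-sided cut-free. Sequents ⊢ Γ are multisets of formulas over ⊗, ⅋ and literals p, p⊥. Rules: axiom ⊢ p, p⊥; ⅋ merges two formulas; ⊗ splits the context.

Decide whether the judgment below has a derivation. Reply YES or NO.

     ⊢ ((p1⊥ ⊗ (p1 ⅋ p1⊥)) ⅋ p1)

Proof tree:
[⅋]  ⊢ ((p1⊥ ⊗ (p1 ⅋ p1⊥)) ⅋ p1)
  [⊗]  ⊢ p1, (p1⊥ ⊗ (p1 ⅋ p1⊥))
    [Ax]  ⊢ p1, p1⊥
    [⅋]  ⊢ (p1 ⅋ p1⊥)
      [Ax]  ⊢ p1, p1⊥

Result: YES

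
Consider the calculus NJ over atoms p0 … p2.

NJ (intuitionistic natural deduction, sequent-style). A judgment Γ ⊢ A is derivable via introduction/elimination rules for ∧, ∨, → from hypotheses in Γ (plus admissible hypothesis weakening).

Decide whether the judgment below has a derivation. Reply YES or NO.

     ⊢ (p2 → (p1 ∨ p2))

Derivation trace:
[→I]  ⊢ (p2 → (p1 ∨ p2))
  [∨I₂] p2 ⊢ (p1 ∨ p2)
    [Ax] p2 ⊢ p2

Result: YES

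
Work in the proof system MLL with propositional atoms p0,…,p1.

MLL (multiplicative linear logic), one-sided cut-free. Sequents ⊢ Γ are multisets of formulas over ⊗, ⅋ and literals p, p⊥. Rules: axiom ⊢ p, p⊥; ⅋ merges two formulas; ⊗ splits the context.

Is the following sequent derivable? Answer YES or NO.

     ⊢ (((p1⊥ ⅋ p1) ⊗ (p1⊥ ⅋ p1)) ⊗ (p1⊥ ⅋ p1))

Derivation trace:
[⊗]  ⊢ (((p1⊥ ⅋ p1) ⊗ (p1⊥ ⅋ p1)) ⊗ (p1⊥ ⅋ p1))
  [⊗]  ⊢ ((p1⊥ ⅋ p1) ⊗ (p1⊥ ⅋ p1))
    [⅋]  ⊢ (p1⊥ ⅋ p1)
      [Ax]  ⊢ p1, p1⊥
    [⅋]  ⊢ (p1⊥ ⅋ p1)
      [Ax]  ⊢ p1, p1⊥
  [⅋]  ⊢ (p1⊥ ⅋ p1)
    [Ax]  ⊢ p1, p1⊥

Result: YES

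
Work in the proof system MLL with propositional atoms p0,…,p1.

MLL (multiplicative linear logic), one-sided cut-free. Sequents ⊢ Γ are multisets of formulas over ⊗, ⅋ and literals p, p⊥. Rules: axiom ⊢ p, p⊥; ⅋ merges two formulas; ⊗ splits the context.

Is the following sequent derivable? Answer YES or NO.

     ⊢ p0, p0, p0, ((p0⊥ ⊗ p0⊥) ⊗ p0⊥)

Proof tree:
[⊗]  ⊢ p0, p0, p0, ((p0⊥ ⊗ p0⊥) ⊗ p0⊥)
  [⊗]  ⊢ p0, p0, (p0⊥ ⊗ p0⊥)
    [Ax]  ⊢ p0, p0⊥
    [Ax]  ⊢ p0, p0⊥
  [Ax]  ⊢ p0, p0⊥

Result: YES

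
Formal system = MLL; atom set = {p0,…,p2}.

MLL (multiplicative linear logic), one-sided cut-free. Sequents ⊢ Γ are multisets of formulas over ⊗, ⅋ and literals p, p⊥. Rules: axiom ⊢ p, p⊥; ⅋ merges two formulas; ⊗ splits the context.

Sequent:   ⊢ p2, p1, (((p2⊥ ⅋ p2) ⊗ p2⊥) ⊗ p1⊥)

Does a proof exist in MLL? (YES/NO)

Derivation (root first):
[⊗]  ⊢ p2, p1, (((p2⊥ ⅋ p2) ⊗ p2⊥) ⊗ p1⊥)
  [⊗]  ⊢ p2, ((p2⊥ ⅋ p2) ⊗ p2⊥)
    [⅋]  ⊢ (p2⊥ ⅋ p2)
      [Ax]  ⊢ p2, p2⊥
    [Ax]  ⊢ p2, p2⊥
  [Ax]  ⊢ p1, p1⊥

Result: YES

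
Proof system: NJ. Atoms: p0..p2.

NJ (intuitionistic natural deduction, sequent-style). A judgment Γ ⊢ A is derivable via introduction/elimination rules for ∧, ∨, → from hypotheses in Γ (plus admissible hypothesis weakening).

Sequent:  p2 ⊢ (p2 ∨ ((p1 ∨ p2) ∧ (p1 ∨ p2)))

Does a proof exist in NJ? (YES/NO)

Derivation trace:
[∨I₂] p2 ⊢ (p2 ∨ ((p1 ∨ p2) ∧ (p1 ∨ p2)))
  [∧I] p2 ⊢ ((p1 ∨ p2) ∧ (p1 ∨ p2))
    [∨I₂] p2 ⊢ (p1 ∨ p2)
      [Ax] p2 ⊢ p2
    [∨I₂] p2 ⊢ (p1 ∨ p2)
      [Ax] p2 ⊢ p2

Result: YES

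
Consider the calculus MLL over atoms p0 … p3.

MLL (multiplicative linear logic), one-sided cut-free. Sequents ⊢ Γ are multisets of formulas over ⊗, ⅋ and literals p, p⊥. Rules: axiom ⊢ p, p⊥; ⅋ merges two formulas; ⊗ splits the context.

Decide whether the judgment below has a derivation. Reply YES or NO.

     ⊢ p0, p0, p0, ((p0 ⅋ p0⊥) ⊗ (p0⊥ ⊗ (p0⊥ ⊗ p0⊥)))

Derivation trace:
[⊗]  ⊢ p0, p0, p0, ((p0 ⅋ p0⊥) ⊗ (p0⊥ ⊗ (p0⊥ ⊗ p0⊥)))
  [⅋]  ⊢ (p0 ⅋ p0⊥)
    [Ax]  ⊢ p0, p0⊥
  [⊗]  ⊢ p0, p0, p0, (p0⊥ ⊗ (p0⊥ ⊗ p0⊥))
    [Ax]  ⊢ p0, p0⊥
    [⊗]  ⊢ p0, p0, (p0⊥ ⊗ p0⊥)
      [Ax]  ⊢ p0, p0⊥
      [Ax]  ⊢ p0, p0⊥

Result: YES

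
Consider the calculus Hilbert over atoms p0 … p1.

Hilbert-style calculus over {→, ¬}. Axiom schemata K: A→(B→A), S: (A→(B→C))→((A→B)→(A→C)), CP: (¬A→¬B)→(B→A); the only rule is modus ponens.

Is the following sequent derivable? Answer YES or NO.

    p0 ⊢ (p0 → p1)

Enumerate valuations to refute Γ ⊢ Δ:
  v=00: Γ:[p0=F] Δ:[(p0 → p1)=T] refutes=False
  v=01: Γ:[p0=F] Δ:[(p0 → p1)=T] refutes=False
  v=10: Γ:[p0=T] Δ:[(p0 → p1)=F] refutes=True  ← countermodel

Result: NO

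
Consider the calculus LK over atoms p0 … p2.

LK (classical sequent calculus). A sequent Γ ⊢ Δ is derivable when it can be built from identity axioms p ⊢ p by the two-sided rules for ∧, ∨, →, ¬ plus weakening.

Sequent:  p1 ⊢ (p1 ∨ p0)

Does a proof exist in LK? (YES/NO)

Derivation (root first):
[∨R] p1 ⊢ (p1 ∨ p0)
  [WR] p1 ⊢ p1, p0
    [Ax] p1 ⊢ p1

Result: YES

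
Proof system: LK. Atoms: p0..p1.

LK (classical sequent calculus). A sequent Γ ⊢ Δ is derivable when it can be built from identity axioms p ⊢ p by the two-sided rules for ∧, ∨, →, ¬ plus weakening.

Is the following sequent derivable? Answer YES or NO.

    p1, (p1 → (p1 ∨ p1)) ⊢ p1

Proof tree:
[→L] p1, (p1 → (p1 ∨ p1)) ⊢ p1
  [Ax] p1 ⊢ p1
  [∨L] (p1 ∨ p1) ⊢ p1
    [Ax] p1 ⊢ p1
    [Ax] p1 ⊢ p1

Result: YES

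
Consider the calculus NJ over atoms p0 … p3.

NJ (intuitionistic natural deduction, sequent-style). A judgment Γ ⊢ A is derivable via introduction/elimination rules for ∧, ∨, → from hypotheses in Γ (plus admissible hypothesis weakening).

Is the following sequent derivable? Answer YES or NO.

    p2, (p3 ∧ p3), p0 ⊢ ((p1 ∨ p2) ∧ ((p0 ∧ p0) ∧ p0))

Proof tree:
[∧I] p2, (p3 ∧ p3), p0 ⊢ ((p1 ∨ p2) ∧ ((p0 ∧ p0) ∧ p0))
  [∨I₂] p2 ⊢ (p1 ∨ p2)
    [Ax] p2 ⊢ p2
  [∧I] (p3 ∧ p3), p0 ⊢ ((p0 ∧ p0) ∧ p0)
    [∧I] (p3 ∧ p3), p0 ⊢ (p0 ∧ p0)
      [Wk] p0, (p3 ∧ p3) ⊢ p0
        [Ax] p0 ⊢ p0
      [Ax] p0 ⊢ p0
    [Ax] p0 ⊢ p0

Result: YES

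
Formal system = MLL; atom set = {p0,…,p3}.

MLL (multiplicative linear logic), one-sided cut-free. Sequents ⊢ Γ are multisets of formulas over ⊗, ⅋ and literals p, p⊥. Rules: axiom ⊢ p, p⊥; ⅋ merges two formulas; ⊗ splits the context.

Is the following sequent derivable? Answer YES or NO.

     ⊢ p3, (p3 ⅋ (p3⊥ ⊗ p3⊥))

Derivation trace:
[⅋]  ⊢ p3, (p3 ⅋ (p3⊥ ⊗ p3⊥))
  [⊗]  ⊢ p3, p3, (p3⊥ ⊗ p3⊥)
    [Ax]  ⊢ p3, p3⊥
    [Ax]  ⊢ p3, p3⊥

Result: YES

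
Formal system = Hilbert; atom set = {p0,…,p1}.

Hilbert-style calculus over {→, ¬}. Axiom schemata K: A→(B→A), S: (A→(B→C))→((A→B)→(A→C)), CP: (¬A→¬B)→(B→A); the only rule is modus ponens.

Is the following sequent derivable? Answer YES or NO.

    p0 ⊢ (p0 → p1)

Search for a countermodel by truth-table:
  v=00: Γ:[p0=F] Δ:[(p0 → p1)=T] refutes=False
  v=01: Γ:[p0=F] Δ:[(p0 → p1)=T] refutes=False
  v=10: Γ:[p0=T] Δ:[(p0 → p1)=F] refutes=True  ← countermodel

Result: NO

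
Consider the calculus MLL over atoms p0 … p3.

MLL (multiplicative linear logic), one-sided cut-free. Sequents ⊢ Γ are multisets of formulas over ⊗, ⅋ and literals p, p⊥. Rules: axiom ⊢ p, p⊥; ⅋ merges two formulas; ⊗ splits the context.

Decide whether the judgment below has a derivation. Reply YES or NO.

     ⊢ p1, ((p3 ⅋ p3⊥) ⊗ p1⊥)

Derivation trace:
[⊗]  ⊢ p1, ((p3 ⅋ p3⊥) ⊗ p1⊥)
  [⅋]  ⊢ (p3 ⅋ p3⊥)
    [Ax]  ⊢ p3, p3⊥
  [Ax]  ⊢ p1, p1⊥

Result: YES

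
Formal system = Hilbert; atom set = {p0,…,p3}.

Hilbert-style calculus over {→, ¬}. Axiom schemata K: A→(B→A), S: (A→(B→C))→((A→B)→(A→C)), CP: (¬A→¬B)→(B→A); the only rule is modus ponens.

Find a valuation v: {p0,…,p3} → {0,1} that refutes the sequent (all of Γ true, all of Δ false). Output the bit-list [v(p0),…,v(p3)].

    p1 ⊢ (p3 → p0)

Search for a countermodel by truth-table:
  v=0000: Γ:[p1=F] Δ:[(p3 → p0)=T] refutes=False
  v=0001: Γ:[p1=F] Δ:[(p3 → p0)=F] refutes=False
  v=0010: Γ:[p1=F] Δ:[(p3 → p0)=T] refutes=False
  v=0011: Γ:[p1=F] Δ:[(p3 → p0)=F] refutes=False
  v=0100: Γ:[p1=T] Δ:[(p3 → p0)=T] refutes=False
  v=0101: Γ:[p1=T] Δ:[(p3 → p0)=F] refutes=True  ← countermodel

Result: [0, 1, 0, 1]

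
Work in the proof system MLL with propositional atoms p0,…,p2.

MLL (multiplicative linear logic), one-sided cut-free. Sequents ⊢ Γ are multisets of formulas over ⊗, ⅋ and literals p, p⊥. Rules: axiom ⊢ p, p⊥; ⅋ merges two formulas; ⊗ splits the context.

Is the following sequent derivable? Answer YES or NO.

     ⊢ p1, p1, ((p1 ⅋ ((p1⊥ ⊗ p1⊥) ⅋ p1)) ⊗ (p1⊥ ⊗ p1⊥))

Derivation (root first):
[⊗]  ⊢ p1, p1, ((p1 ⅋ ((p1⊥ ⊗ p1⊥) ⅋ p1)) ⊗ (p1⊥ ⊗ p1⊥))
  [⅋]  ⊢ (p1 ⅋ ((p1⊥ ⊗ p1⊥) ⅋ p1))
    [⅋]  ⊢ p1, ((p1⊥ ⊗ p1⊥) ⅋ p1)
      [⊗]  ⊢ p1, p1, (p1⊥ ⊗ p1⊥)
        [Ax]  ⊢ p1, p1⊥
        [Ax]  ⊢ p1, p1⊥
  [⊗]  ⊢ p1, p1, (p1⊥ ⊗ p1⊥)
    [Ax]  ⊢ p1, p1⊥
    [Ax]  ⊢ p1, p1⊥

Result: YES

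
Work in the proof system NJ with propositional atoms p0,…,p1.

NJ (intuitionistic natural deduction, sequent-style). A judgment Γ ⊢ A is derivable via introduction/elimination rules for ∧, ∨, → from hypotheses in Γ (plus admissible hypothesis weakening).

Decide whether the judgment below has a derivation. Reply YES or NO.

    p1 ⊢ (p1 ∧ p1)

Derivation (root first):
[∧I] p1 ⊢ (p1 ∧ p1)
  [Ax] p1 ⊢ p1
  [Wk] p1, p1 ⊢ p1
    [Ax] p1 ⊢ p1

Result: YES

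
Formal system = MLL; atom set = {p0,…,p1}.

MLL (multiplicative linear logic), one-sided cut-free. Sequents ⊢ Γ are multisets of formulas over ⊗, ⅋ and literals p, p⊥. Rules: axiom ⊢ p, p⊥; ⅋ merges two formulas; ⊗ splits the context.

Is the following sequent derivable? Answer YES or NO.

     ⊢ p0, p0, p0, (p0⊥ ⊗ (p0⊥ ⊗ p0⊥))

Proof tree:
[⊗]  ⊢ p0, p0, p0, (p0⊥ ⊗ (p0⊥ ⊗ p0⊥))
  [Ax]  ⊢ p0, p0⊥
  [⊗]  ⊢ p0, p0, (p0⊥ ⊗ p0⊥)
    [Ax]  ⊢ p0, p0⊥
    [Ax]  ⊢ p0, p0⊥

Result: YES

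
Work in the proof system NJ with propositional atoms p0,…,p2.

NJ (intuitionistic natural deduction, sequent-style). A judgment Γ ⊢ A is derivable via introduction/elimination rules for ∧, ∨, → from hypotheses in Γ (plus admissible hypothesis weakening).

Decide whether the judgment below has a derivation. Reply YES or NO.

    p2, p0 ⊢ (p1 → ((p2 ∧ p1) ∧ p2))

Derivation (root first):
[→I] p2, p0 ⊢ (p1 → ((p2 ∧ p1) ∧ p2))
  [Wk] p1, p2, p0 ⊢ ((p2 ∧ p1) ∧ p2)
    [∧I] p1, p2 ⊢ ((p2 ∧ p1) ∧ p2)
      [∧I] p1, p2 ⊢ (p2 ∧ p1)
        [Ax] p2 ⊢ p2
        [Ax] p1 ⊢ p1
      [Ax] p2 ⊢ p2

Result: YES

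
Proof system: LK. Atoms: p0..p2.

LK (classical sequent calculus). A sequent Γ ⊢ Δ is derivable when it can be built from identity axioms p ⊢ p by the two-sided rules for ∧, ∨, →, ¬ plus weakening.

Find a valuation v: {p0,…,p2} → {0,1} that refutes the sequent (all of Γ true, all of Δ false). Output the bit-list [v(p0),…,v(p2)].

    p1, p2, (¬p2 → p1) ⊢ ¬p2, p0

Enumerate valuations to refute Γ ⊢ Δ:
  v=000: Γ:[p1=F, p2=F, (¬p2 → p1)=F] Δ:[¬p2=T, p0=F] refutes=False
  v=001: Γ:[p1=F, p2=T, (¬p2 → p1)=T] Δ:[¬p2=F, p0=F] refutes=False
  v=010: Γ:[p1=T, p2=F, (¬p2 → p1)=T] Δ:[¬p2=T, p0=F] refutes=False
  v=011: Γ:[p1=T, p2=T, (¬p2 → p1)=T] Δ:[¬p2=F, p0=F] refutes=True  ← countermodel

Result: [0, 1, 1]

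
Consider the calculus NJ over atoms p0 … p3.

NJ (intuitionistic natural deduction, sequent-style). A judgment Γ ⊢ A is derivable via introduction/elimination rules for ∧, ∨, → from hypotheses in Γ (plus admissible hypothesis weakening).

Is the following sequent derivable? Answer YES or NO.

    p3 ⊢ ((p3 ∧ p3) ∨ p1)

Derivation trace:
[∨I₁] p3 ⊢ ((p3 ∧ p3) ∨ p1)
  [∧I] p3 ⊢ (p3 ∧ p3)
    [Ax] p3 ⊢ p3
    [Ax] p3 ⊢ p3

Result: YES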